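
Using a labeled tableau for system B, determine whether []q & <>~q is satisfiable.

Unsatisfiable (every branch closes)

1. []q & <>~q, 0
2. []q, 0   [&-rule on 1]
3. <>~q, 0   [&-rule on 1]
4. q, 0   [[]-rule on 2 via 0R0]
5. ~q, 1   [<>-rule on 3: fresh world 1, 0R1]
6. q, 1   [[]-rule on 2 via 0R1]
Accessibility: 0R0, 0R1, 1R0, 1R1
Branch closes: q and ~q both at 1.
All branches of the tableau close; one closing branch shown above.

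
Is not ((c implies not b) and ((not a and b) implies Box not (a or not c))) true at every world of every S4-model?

Tableau for the negation (c implies not b) and ((not a and b) implies Box not (a or not c)):
1. (c implies not b) and ((not a and b) implies Box not (a or not c)), w0
2. c implies not b, w0
3. (not a and b) implies Box not (a or not c), w0
4. not b, w0
5. Box not (a or not c), w0
6. not (a or not c), w0
7. not a, w0
8. c, w0
Accessibility: w0Rw0
The negation has an open branch (countermodel exists).

Invalid (countermodel exists)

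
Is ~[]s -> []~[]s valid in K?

Tableau for the negation ~(~[]s -> []~[]s):
1. ~(~[]s -> []~[]s), 0
2. ~[]s, 0
3. ~[]~[]s, 0
4. ~s, 1
5. []s, 2
Accessibility: 0R1, 0R2
The negation has an open branch (countermodel exists).

Invalid (countermodel exists)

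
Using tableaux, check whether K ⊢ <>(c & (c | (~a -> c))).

Tableau for the negation ~<>(c & (c | (~a -> c))):
1. ~<>(c & (c | (~a -> c))), 0
The negation has an open branch (countermodel exists).

No, not valid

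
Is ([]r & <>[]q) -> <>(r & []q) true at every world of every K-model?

Tableau for the negation ~(([]r & <>[]q) -> <>(r & []q)):
1. ~(([]r & <>[]q) -> <>(r & []q)), 0
2. []r & <>[]q, 0
3. ~<>(r & []q), 0
4. []r, 0
5. <>[]q, 0
6. []q, 1
7. ~(r & []q), 1
8. r, 1
9. ~[]q, 1
10. ~q, 2
11. q, 2
Accessibility: 0R1, 1R2
Branch closes: q and ~q both at 2.
Every branch of the negation's tableau closes; the branch above is one of them.

Yes, valid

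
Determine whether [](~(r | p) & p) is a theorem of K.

Tableau for the negation ~[](~(r | p) & p):
1. ~[](~(r | p) & p), 0
2. ~(~(r | p) & p), 1
3. ~p, 1
Accessibility: 0R1
The negation has an open branch (countermodel exists).

No, not valid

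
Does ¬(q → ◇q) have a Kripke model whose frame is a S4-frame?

1. ¬(q → ◇q), 0
2. q, 0   [¬→-rule on 1]
3. ¬◇q, 0   [¬→-rule on 1]
4. ¬q, 0   [¬◇-rule on 3 via 0R0]
Accessibility: 0R0
Branch closes: q and ¬q both at 0.
All branches of the tableau close; one closing branch shown above.

Unsatisfiable (every branch closes)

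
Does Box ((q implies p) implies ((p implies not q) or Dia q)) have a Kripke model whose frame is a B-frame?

Yes, satisfiable

1. Box ((q implies p) implies ((p implies not q) or Dia q)), w0
2. (q implies p) implies ((p implies not q) or Dia q), w0
3. (p implies not q) or Dia q, w0
4. Dia q, w0
5. q, w1
6. (q implies p) implies ((p implies not q) or Dia q), w1
7. (p implies not q) or Dia q, w1
8. Dia q, w1
9. q, w2
Accessibility: w0Rw0, w0Rw1, w1Rw0, w1Rw1, w1Rw2, w2Rw1, w2Rw2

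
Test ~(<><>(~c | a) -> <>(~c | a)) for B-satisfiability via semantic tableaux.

Satisfiable (open branch found)

1. ~(<><>(~c | a) -> <>(~c | a)), u
2. <><>(~c | a), u   [~->-rule on 1]
3. ~<>(~c | a), u   [~->-rule on 1]
4. ~(~c | a), u   [~<>-rule on 3 via uRu]
5. c, u   [~|-rule on 4]
6. ~a, u   [~|-rule on 4]
7. <>(~c | a), v   [<>-rule on 2: fresh world v, uRv]
8. ~(~c | a), v   [~<>-rule on 3 via uRv]
9. c, v   [~|-rule on 8]
10. ~a, v   [~|-rule on 8]
11. ~c | a, w   [<>-rule on 7: fresh world w, vRw]
12. a, w   [|-rule on 11 (branches; this branch)]
Accessibility: uRu, uRv, vRu, vRv, vRw, wRv, wRw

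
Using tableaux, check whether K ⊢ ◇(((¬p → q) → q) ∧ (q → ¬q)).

Not valid

Tableau for the negation ¬◇(((¬p → q) → q) ∧ (q → ¬q)):
1. ¬◇(((¬p → q) → q) ∧ (q → ¬q)), u
The negation has an open branch (countermodel exists).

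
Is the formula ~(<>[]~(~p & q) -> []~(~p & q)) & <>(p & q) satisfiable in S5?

1. ~(<>[]~(~p & q) -> []~(~p & q)) & <>(p & q), u
2. ~(<>[]~(~p & q) -> []~(~p & q)), u   [&-rule on 1]
3. <>(p & q), u   [&-rule on 1]
4. <>[]~(~p & q), u   [~->-rule on 2]
5. ~[]~(~p & q), u   [~->-rule on 2]
6. p & q, v   [<>-rule on 3: fresh world v, uRv]
7. p, v   [&-rule on 6]
8. q, v   [&-rule on 6]
9. []~(~p & q), w   [<>-rule on 4: fresh world w, uRw]
10. ~(~p & q), u   [[]-rule on 9 via wRu]
11. ~(~p & q), v   [[]-rule on 9 via wRv]
12. ~(~p & q), w   [[]-rule on 9 via wRw]
13. ~q, u   [~&-rule on 10 (branches; this branch)]
14. ~q, w   [~&-rule on 12 (branches; this branch)]
15. ~p & q, x   [~[]-rule on 5: fresh world x, uRx]
16. ~p, x   [&-rule on 15]
17. q, x   [&-rule on 15]
18. ~(~p & q), x   [[]-rule on 9 via wRx]
19. ~q, x   [~&-rule on 18 (branches; this branch)]
Accessibility: uRu, uRv, uRw, uRx, vRu, vRv, vRw, vRx, wRu, wRv, wRw, wRx, xRu, xRv, xRw, xRx
Branch closes: q and ~q both at x.
(One branch shown.) All branches close.

No, unsatisfiable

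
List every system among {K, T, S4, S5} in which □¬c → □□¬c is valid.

S4, S5

T-tableau for the negation ¬(□¬c → □□¬c):
1. ¬(□¬c → □□¬c), 0
2. □¬c, 0
3. ¬□□¬c, 0
4. ¬c, 0
5. ¬□¬c, 1
6. ¬c, 1
7. c, 2
Accessibility: 0R0, 0R1, 1R1, 1R2, 2R2
Complete open branch: countermodel on a T-frame, so not valid in T, nor in K (the same frame is also a K-frame).
S4-tableau for the negation ¬(□¬c → □□¬c):
1. ¬(□¬c → □□¬c), 0
2. □¬c, 0
3. ¬□□¬c, 0
4. ¬c, 0
5. ¬□¬c, 1
6. ¬c, 1
7. c, 2
8. ¬c, 2
Accessibility: 0R0, 0R1, 0R2, 1R1, 1R2, 2R2
Branch closes: c and ¬c both at 2.
Every branch closes (one shown): valid in S4, hence also in S5 (every theorem of S4 is a theorem of S5).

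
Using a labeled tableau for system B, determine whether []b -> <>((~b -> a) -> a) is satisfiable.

1. []b -> <>((~b -> a) -> a), w0
2. <>((~b -> a) -> a), w0
3. (~b -> a) -> a, w1
4. a, w1
Accessibility: w0Rw0, w0Rw1, w1Rw0, w1Rw1

Satisfiable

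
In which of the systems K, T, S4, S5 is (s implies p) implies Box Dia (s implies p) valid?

S5

S5-tableau for the negation not ((s implies p) implies Box Dia (s implies p)):
1. not ((s implies p) implies Box Dia (s implies p)), w0
2. s implies p, w0
3. not Box Dia (s implies p), w0
4. p, w0
5. not Dia (s implies p), w1
6. not (s implies p), w0
7. s, w0
8. not p, w0
Accessibility: w0Rw0, w0Rw1, w1Rw0, w1Rw1
Branch closes: p and not p both at w0.
Every branch closes (one shown): valid in S5.
S4-tableau for the negation not ((s implies p) implies Box Dia (s implies p)):
1. not ((s implies p) implies Box Dia (s implies p)), w0
2. s implies p, w0
3. not Box Dia (s implies p), w0
4. p, w0
5. not Dia (s implies p), w1
6. not (s implies p), w1
7. s, w1
8. not p, w1
Accessibility: w0Rw0, w0Rw1, w1Rw1
Complete open branch: countermodel on an S4-frame, so not valid in S4, nor in K, T (the same frame is also a K-frame and a T-frame).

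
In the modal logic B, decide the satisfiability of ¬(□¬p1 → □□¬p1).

Satisfiable

1. ¬(□¬p1 → □□¬p1), w0
2. □¬p1, w0
3. ¬□□¬p1, w0
4. ¬p1, w0
5. ¬□¬p1, w1
6. ¬p1, w1
7. p1, w2
Accessibility: w0Rw0, w0Rw1, w1Rw0, w1Rw1, w1Rw2, w2Rw1, w2Rw2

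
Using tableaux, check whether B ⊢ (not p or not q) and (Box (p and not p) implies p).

No, not valid

Tableau for the negation not ((not p or not q) and (Box (p and not p) implies p)):
1. not ((not p or not q) and (Box (p and not p) implies p)), u
2. not (not p or not q), u
3. p, u
4. q, u
Accessibility: uRu
The negation has an open branch (countermodel exists).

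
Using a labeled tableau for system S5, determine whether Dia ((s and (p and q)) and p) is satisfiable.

Yes, satisfiable

1. Dia ((s and (p and q)) and p), u
2. (s and (p and q)) and p, v
3. s and (p and q), v
4. p, v
5. s, v
6. p and q, v
7. q, v
Accessibility: uRu, uRv, vRu, vRv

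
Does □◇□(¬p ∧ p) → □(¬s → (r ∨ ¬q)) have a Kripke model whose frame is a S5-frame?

Yes, satisfiable

1. □◇□(¬p ∧ p) → □(¬s → (r ∨ ¬q)), 0
2. □(¬s → (r ∨ ¬q)), 0
3. ¬s → (r ∨ ¬q), 0
4. r ∨ ¬q, 0
5. ¬q, 0
Accessibility: 0R0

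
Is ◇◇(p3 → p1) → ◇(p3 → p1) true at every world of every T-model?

No, not valid

Tableau for the negation ¬(◇◇(p3 → p1) → ◇(p3 → p1)):
1. ¬(◇◇(p3 → p1) → ◇(p3 → p1)), u
2. ◇◇(p3 → p1), u
3. ¬◇(p3 → p1), u
4. ¬(p3 → p1), u
5. p3, u
6. ¬p1, u
7. ◇(p3 → p1), v
8. ¬(p3 → p1), v
9. p3, v
10. ¬p1, v
11. p3 → p1, w
12. p1, w
Accessibility: uRu, uRv, vRv, vRw, wRw
The negation has an open branch (countermodel exists).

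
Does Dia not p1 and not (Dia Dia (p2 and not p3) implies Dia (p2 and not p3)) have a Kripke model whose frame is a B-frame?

1. Dia not p1 and not (Dia Dia (p2 and not p3) implies Dia (p2 and not p3)), u
2. Dia not p1, u
3. not (Dia Dia (p2 and not p3) implies Dia (p2 and not p3)), u
4. Dia Dia (p2 and not p3), u
5. not Dia (p2 and not p3), u
6. not (p2 and not p3), u
7. p3, u
8. not p1, v
9. not (p2 and not p3), v
10. p3, v
11. Dia (p2 and not p3), w
12. not (p2 and not p3), w
13. p3, w
14. p2 and not p3, x
15. p2, x
16. not p3, x
Accessibility: uRu, uRv, uRw, vRu, vRv, wRu, wRw, wRx, xRw, xRx

Satisfiable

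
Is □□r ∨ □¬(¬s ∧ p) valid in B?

Invalid (countermodel exists)

Tableau for the negation ¬(□□r ∨ □¬(¬s ∧ p)):
1. ¬(□□r ∨ □¬(¬s ∧ p)), w0
2. ¬□□r, w0
3. ¬□¬(¬s ∧ p), w0
4. ¬□r, w1
5. ¬s ∧ p, w2
6. ¬s, w2
7. p, w2
8. ¬r, w3
Accessibility: w0Rw0, w0Rw1, w0Rw2, w1Rw0, w1Rw1, w1Rw3, w2Rw0, w2Rw2, w3Rw1, w3Rw3
The negation has an open branch (countermodel exists).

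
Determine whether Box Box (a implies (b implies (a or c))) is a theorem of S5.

Tableau for the negation not Box Box (a implies (b implies (a or c))):
1. not Box Box (a implies (b implies (a or c))), u
2. not Box (a implies (b implies (a or c))), v   [neg-Box-rule on 1: fresh world v, uRv]
3. not (a implies (b implies (a or c))), w   [neg-Box-rule on 2: fresh world w, vRw]
4. a, w   [neg-implies-rule on 3]
5. not (b implies (a or c)), w   [neg-implies-rule on 3]
6. b, w   [neg-implies-rule on 5]
7. not (a or c), w   [neg-implies-rule on 5]
8. not a, w   [neg-or-rule on 7]
9. not c, w   [neg-or-rule on 7]
Accessibility: uRu, uRv, uRw, vRu, vRv, vRw, wRu, wRv, wRw
Branch closes: a and not a both at w.
All branches of the negation close; one closing branch shown above.

Valid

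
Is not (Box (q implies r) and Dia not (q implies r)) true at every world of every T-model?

Tableau for the negation Box (q implies r) and Dia not (q implies r):
1. Box (q implies r) and Dia not (q implies r), 0
2. Box (q implies r), 0
3. Dia not (q implies r), 0
4. q implies r, 0
5. r, 0
6. not (q implies r), 1
7. q, 1
8. not r, 1
9. q implies r, 1
10. r, 1
Accessibility: 0R0, 0R1, 1R1
Branch closes: r and not r both at 1.
Every branch of the negation's tableau closes; the branch above is one of them.

Valid in T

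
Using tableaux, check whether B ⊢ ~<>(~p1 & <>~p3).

Invalid (countermodel exists)

Tableau for the negation <>(~p1 & <>~p3):
1. <>(~p1 & <>~p3), 0
2. ~p1 & <>~p3, 1   [<>-rule on 1: fresh world 1, 0R1]
3. ~p1, 1   [&-rule on 2]
4. <>~p3, 1   [&-rule on 2]
5. ~p3, 2   [<>-rule on 4: fresh world 2, 1R2]
Accessibility: 0R0, 0R1, 1R0, 1R1, 1R2, 2R1, 2R2
The negation has an open branch (countermodel exists).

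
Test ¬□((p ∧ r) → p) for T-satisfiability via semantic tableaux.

1. ¬□((p ∧ r) → p), u
2. ¬((p ∧ r) → p), v
3. p ∧ r, v
4. ¬p, v
5. p, v
6. r, v
Accessibility: uRu, uRv, vRv
Branch closes: p and ¬p both at v.
Every branch closes; the branch above is one of them.

Unsatisfiable (every branch closes)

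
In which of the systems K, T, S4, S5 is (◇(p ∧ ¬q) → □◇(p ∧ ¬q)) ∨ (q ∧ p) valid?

S5

S5-tableau for the negation ¬((◇(p ∧ ¬q) → □◇(p ∧ ¬q)) ∨ (q ∧ p)):
1. ¬((◇(p ∧ ¬q) → □◇(p ∧ ¬q)) ∨ (q ∧ p)), u
2. ¬(◇(p ∧ ¬q) → □◇(p ∧ ¬q)), u   [¬∨-rule on 1]
3. ¬(q ∧ p), u   [¬∨-rule on 1]
4. ◇(p ∧ ¬q), u   [¬→-rule on 2]
5. ¬□◇(p ∧ ¬q), u   [¬→-rule on 2]
6. ¬p, u   [¬∧-rule on 3 (branches; this branch)]
7. p ∧ ¬q, v   [◇-rule on 4: fresh world v, uRv]
8. p, v   [∧-rule on 7]
9. ¬q, v   [∧-rule on 7]
10. ¬◇(p ∧ ¬q), w   [¬□-rule on 5: fresh world w, uRw]
11. ¬(p ∧ ¬q), u   [¬◇-rule on 10 via wRu]
12. ¬(p ∧ ¬q), v   [¬◇-rule on 10 via wRv]
13. ¬(p ∧ ¬q), w   [¬◇-rule on 10 via wRw]
14. q, u   [¬∧-rule on 11 (branches; this branch)]
15. q, v   [¬∧-rule on 12 (branches; this branch)]
Accessibility: uRu, uRv, uRw, vRu, vRv, vRw, wRu, wRv, wRw
Branch closes: q and ¬q both at v.
Every branch closes (one shown): valid in S5.
S4-tableau for the negation ¬((◇(p ∧ ¬q) → □◇(p ∧ ¬q)) ∨ (q ∧ p)):
1. ¬((◇(p ∧ ¬q) → □◇(p ∧ ¬q)) ∨ (q ∧ p)), u
2. ¬(◇(p ∧ ¬q) → □◇(p ∧ ¬q)), u   [¬∨-rule on 1]
3. ¬(q ∧ p), u   [¬∨-rule on 1]
4. ◇(p ∧ ¬q), u   [¬→-rule on 2]
5. ¬□◇(p ∧ ¬q), u   [¬→-rule on 2]
6. ¬p, u   [¬∧-rule on 3 (branches; this branch)]
7. p ∧ ¬q, v   [◇-rule on 4: fresh world v, uRv]
8. p, v   [∧-rule on 7]
9. ¬q, v   [∧-rule on 7]
10. ¬◇(p ∧ ¬q), w   [¬□-rule on 5: fresh world w, uRw]
11. ¬(p ∧ ¬q), w   [¬◇-rule on 10 via wRw]
12. q, w   [¬∧-rule on 11 (branches; this branch)]
Accessibility: uRu, uRv, uRw, vRv, wRw
Complete open branch: countermodel on an S4-frame, so not valid in S4, nor in K, T (the same frame is also a K-frame and a T-frame).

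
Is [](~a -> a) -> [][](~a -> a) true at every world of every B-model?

Tableau for the negation ~([](~a -> a) -> [][](~a -> a)):
1. ~([](~a -> a) -> [][](~a -> a)), w0
2. [](~a -> a), w0
3. ~[][](~a -> a), w0
4. ~a -> a, w0
5. a, w0
6. ~[](~a -> a), w1
7. ~a -> a, w1
8. a, w1
9. ~(~a -> a), w2
10. ~a, w2
Accessibility: w0Rw0, w0Rw1, w1Rw0, w1Rw1, w1Rw2, w2Rw1, w2Rw2
The negation has an open branch (countermodel exists).

No, not valid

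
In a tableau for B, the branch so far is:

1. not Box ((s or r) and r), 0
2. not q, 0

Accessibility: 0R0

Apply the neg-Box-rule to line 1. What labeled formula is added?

a fresh world 1 with 0R1, and not ((s or r) and r) at 1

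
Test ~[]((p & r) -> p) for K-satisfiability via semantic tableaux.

1. ~[]((p & r) -> p), 0
2. ~((p & r) -> p), 1
3. p & r, 1
4. ~p, 1
5. p, 1
6. r, 1
Accessibility: 0R1
Branch closes: p and ~p both at 1.
All branches of the tableau close; one closing branch shown above.

Unsatisfiable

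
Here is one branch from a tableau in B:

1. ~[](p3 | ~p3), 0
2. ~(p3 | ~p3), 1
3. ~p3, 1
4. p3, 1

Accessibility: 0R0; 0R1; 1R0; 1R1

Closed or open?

Both p3 and ~p3 appear at 1.

Closed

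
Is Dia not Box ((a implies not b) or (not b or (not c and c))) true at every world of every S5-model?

Tableau for the negation not Dia not Box ((a implies not b) or (not b or (not c and c))):
1. not Dia not Box ((a implies not b) or (not b or (not c and c))), 0
2. Box ((a implies not b) or (not b or (not c and c))), 0
3. (a implies not b) or (not b or (not c and c)), 0
4. not b or (not c and c), 0
5. not b, 0
Accessibility: 0R0
The negation has an open branch (countermodel exists).

Not valid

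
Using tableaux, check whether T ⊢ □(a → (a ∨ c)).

Tableau for the negation ¬□(a → (a ∨ c)):
1. ¬□(a → (a ∨ c)), w0
2. ¬(a → (a ∨ c)), w1
3. a, w1
4. ¬(a ∨ c), w1
5. ¬a, w1
6. ¬c, w1
Accessibility: w0Rw0, w0Rw1, w1Rw1
Branch closes: a and ¬a both at w1.
All branches of the negation close; one closing branch shown above.

Valid in T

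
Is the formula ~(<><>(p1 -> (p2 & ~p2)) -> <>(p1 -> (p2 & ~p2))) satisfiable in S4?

1. ~(<><>(p1 -> (p2 & ~p2)) -> <>(p1 -> (p2 & ~p2))), u
2. <><>(p1 -> (p2 & ~p2)), u
3. ~<>(p1 -> (p2 & ~p2)), u
4. ~(p1 -> (p2 & ~p2)), u
5. p1, u
6. ~(p2 & ~p2), u
7. p2, u
8. <>(p1 -> (p2 & ~p2)), v
9. ~(p1 -> (p2 & ~p2)), v
10. p1, v
11. ~(p2 & ~p2), v
12. p2, v
13. p1 -> (p2 & ~p2), w
14. ~(p1 -> (p2 & ~p2)), w
15. p1, w
16. ~(p2 & ~p2), w
17. p2 & ~p2, w
18. p2, w
19. ~p2, w
Accessibility: uRu, uRv, uRw, vRv, vRw, wRw
Branch closes: p2 and ~p2 both at w.
All branches of the tableau close; one closing branch shown above.

Unsatisfiable (every branch closes)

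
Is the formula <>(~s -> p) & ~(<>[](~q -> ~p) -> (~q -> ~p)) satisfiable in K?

Satisfiable

1. <>(~s -> p) & ~(<>[](~q -> ~p) -> (~q -> ~p)), 0
2. <>(~s -> p), 0
3. ~(<>[](~q -> ~p) -> (~q -> ~p)), 0
4. <>[](~q -> ~p), 0
5. ~(~q -> ~p), 0
6. ~q, 0
7. p, 0
8. ~s -> p, 1
9. p, 1
10. [](~q -> ~p), 2
Accessibility: 0R1, 0R2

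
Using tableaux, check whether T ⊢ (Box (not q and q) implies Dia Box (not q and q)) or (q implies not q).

Valid

Tableau for the negation not ((Box (not q and q) implies Dia Box (not q and q)) or (q implies not q)):
1. not ((Box (not q and q) implies Dia Box (not q and q)) or (q implies not q)), u
2. not (Box (not q and q) implies Dia Box (not q and q)), u
3. not (q implies not q), u
4. Box (not q and q), u
5. not Dia Box (not q and q), u
6. q, u
7. not q and q, u
8. not q, u
Accessibility: uRu
Branch closes: q and not q both at u.
All branches of the negation close; one closing branch shown above.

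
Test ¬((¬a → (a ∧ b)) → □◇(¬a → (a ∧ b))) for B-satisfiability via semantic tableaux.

Unsatisfiable

1. ¬((¬a → (a ∧ b)) → □◇(¬a → (a ∧ b))), w0
2. ¬a → (a ∧ b), w0
3. ¬□◇(¬a → (a ∧ b)), w0
4. a ∧ b, w0
5. a, w0
6. b, w0
7. ¬◇(¬a → (a ∧ b)), w1
8. ¬(¬a → (a ∧ b)), w0
9. ¬a, w0
10. ¬(a ∧ b), w0
Accessibility: w0Rw0, w0Rw1, w1Rw0, w1Rw1
Branch closes: a and ¬a both at w0.
(One branch shown.) All branches close.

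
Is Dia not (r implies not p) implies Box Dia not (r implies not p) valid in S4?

No, not valid

Tableau for the negation not (Dia not (r implies not p) implies Box Dia not (r implies not p)):
1. not (Dia not (r implies not p) implies Box Dia not (r implies not p)), u
2. Dia not (r implies not p), u   [neg-implies-rule on 1]
3. not Box Dia not (r implies not p), u   [neg-implies-rule on 1]
4. not (r implies not p), v   [Dia-rule on 2: fresh world v, uRv]
5. r, v   [neg-implies-rule on 4]
6. p, v   [neg-implies-rule on 4]
7. not Dia not (r implies not p), w   [neg-Box-rule on 3: fresh world w, uRw]
8. r implies not p, w   [neg-Dia-rule on 7 via wRw]
9. not p, w   [implies-rule on 8 (branches; this branch)]
Accessibility: uRu, uRv, uRw, vRv, wRw
The negation has an open branch (countermodel exists).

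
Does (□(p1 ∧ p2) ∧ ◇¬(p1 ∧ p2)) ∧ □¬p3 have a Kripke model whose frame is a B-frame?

Unsatisfiable

1. (□(p1 ∧ p2) ∧ ◇¬(p1 ∧ p2)) ∧ □¬p3, 0
2. □(p1 ∧ p2) ∧ ◇¬(p1 ∧ p2), 0
3. □¬p3, 0
4. □(p1 ∧ p2), 0
5. ◇¬(p1 ∧ p2), 0
6. ¬p3, 0
7. p1 ∧ p2, 0
8. p1, 0
9. p2, 0
10. ¬(p1 ∧ p2), 1
11. ¬p3, 1
12. p1 ∧ p2, 1
13. p1, 1
14. p2, 1
15. ¬p2, 1
Accessibility: 0R0, 0R1, 1R0, 1R1
Branch closes: p2 and ¬p2 both at 1.
(One branch shown.) All branches close.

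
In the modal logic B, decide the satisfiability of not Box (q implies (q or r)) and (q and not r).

1. not Box (q implies (q or r)) and (q and not r), w0
2. not Box (q implies (q or r)), w0   [and-rule on 1]
3. q and not r, w0   [and-rule on 1]
4. q, w0   [and-rule on 3]
5. not r, w0   [and-rule on 3]
6. not (q implies (q or r)), w1   [neg-Box-rule on 2: fresh world w1, w0Rw1]
7. q, w1   [neg-implies-rule on 6]
8. not (q or r), w1   [neg-implies-rule on 6]
9. not q, w1   [neg-or-rule on 8]
10. not r, w1   [neg-or-rule on 8]
Accessibility: w0Rw0, w0Rw1, w1Rw0, w1Rw1
Branch closes: q and not q both at w1.
Every branch closes; the branch above is one of them.

Unsatisfiable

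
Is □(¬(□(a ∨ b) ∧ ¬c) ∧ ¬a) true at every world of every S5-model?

Tableau for the negation ¬□(¬(□(a ∨ b) ∧ ¬c) ∧ ¬a):
1. ¬□(¬(□(a ∨ b) ∧ ¬c) ∧ ¬a), w0
2. ¬(¬(□(a ∨ b) ∧ ¬c) ∧ ¬a), w1
3. a, w1
Accessibility: w0Rw0, w0Rw1, w1Rw0, w1Rw1
The negation has an open branch (countermodel exists).

No, not valid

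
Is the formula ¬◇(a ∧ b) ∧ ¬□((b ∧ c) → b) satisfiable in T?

Unsatisfiable

1. ¬◇(a ∧ b) ∧ ¬□((b ∧ c) → b), u
2. ¬◇(a ∧ b), u
3. ¬□((b ∧ c) → b), u
4. ¬(a ∧ b), u
5. ¬b, u
6. ¬((b ∧ c) → b), v
7. b ∧ c, v
8. ¬b, v
9. b, v
10. c, v
Accessibility: uRu, uRv, vRv
Branch closes: b and ¬b both at v.
(One branch shown.) All branches close.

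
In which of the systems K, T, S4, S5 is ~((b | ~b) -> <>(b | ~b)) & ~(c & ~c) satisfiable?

K-tableau for the formula:
1. ~((b | ~b) -> <>(b | ~b)) & ~(c & ~c), u
2. ~((b | ~b) -> <>(b | ~b)), u   [&-rule on 1]
3. ~(c & ~c), u   [&-rule on 1]
4. b | ~b, u   [~->-rule on 2]
5. ~<>(b | ~b), u   [~->-rule on 2]
6. c, u   [~&-rule on 3 (branches; this branch)]
7. ~b, u   [|-rule on 4 (branches; this branch)]
Complete open branch: satisfiable in K.
T-tableau for the formula:
1. ~((b | ~b) -> <>(b | ~b)) & ~(c & ~c), u
2. ~((b | ~b) -> <>(b | ~b)), u   [&-rule on 1]
3. ~(c & ~c), u   [&-rule on 1]
4. b | ~b, u   [~->-rule on 2]
5. ~<>(b | ~b), u   [~->-rule on 2]
6. ~(b | ~b), u   [~<>-rule on 5 via uRu]
7. ~b, u   [~|-rule on 6]
8. b, u   [~|-rule on 6]
Accessibility: uRu
Branch closes: b and ~b both at u.
Every branch closes (one shown): unsatisfiable in T, hence also in S4, S5 (every S4/S5-frame is a T-frame).

K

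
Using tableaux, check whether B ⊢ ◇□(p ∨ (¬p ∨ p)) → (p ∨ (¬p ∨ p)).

Tableau for the negation ¬(◇□(p ∨ (¬p ∨ p)) → (p ∨ (¬p ∨ p))):
1. ¬(◇□(p ∨ (¬p ∨ p)) → (p ∨ (¬p ∨ p))), w0
2. ◇□(p ∨ (¬p ∨ p)), w0
3. ¬(p ∨ (¬p ∨ p)), w0
4. ¬p, w0
5. ¬(¬p ∨ p), w0
6. p, w0
Accessibility: w0Rw0
Branch closes: p and ¬p both at w0.
All branches of the negation close; one closing branch shown above.

Yes, valid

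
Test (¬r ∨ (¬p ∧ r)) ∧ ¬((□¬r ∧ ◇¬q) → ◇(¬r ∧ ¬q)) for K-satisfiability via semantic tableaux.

1. (¬r ∨ (¬p ∧ r)) ∧ ¬((□¬r ∧ ◇¬q) → ◇(¬r ∧ ¬q)), 0
2. ¬r ∨ (¬p ∧ r), 0
3. ¬((□¬r ∧ ◇¬q) → ◇(¬r ∧ ¬q)), 0
4. □¬r ∧ ◇¬q, 0
5. ¬◇(¬r ∧ ¬q), 0
6. □¬r, 0
7. ◇¬q, 0
8. ¬p ∧ r, 0
9. ¬p, 0
10. r, 0
11. ¬q, 1
12. ¬(¬r ∧ ¬q), 1
13. ¬r, 1
14. q, 1
Accessibility: 0R1
Branch closes: q and ¬q both at 1.
All branches of the tableau close; one closing branch shown above.

Unsatisfiable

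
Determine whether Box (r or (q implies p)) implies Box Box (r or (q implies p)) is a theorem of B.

No, not valid

Tableau for the negation not (Box (r or (q implies p)) implies Box Box (r or (q implies p))):
1. not (Box (r or (q implies p)) implies Box Box (r or (q implies p))), 0
2. Box (r or (q implies p)), 0   [neg-implies-rule on 1]
3. not Box Box (r or (q implies p)), 0   [neg-implies-rule on 1]
4. r or (q implies p), 0   [Box-rule on 2 via 0R0]
5. q implies p, 0   [or-rule on 4 (branches; this branch)]
6. p, 0   [implies-rule on 5 (branches; this branch)]
7. not Box (r or (q implies p)), 1   [neg-Box-rule on 3: fresh world 1, 0R1]
8. r or (q implies p), 1   [Box-rule on 2 via 0R1]
9. q implies p, 1   [or-rule on 8 (branches; this branch)]
10. p, 1   [implies-rule on 9 (branches; this branch)]
11. not (r or (q implies p)), 2   [neg-Box-rule on 7: fresh world 2, 1R2]
12. not r, 2   [neg-or-rule on 11]
13. not (q implies p), 2   [neg-or-rule on 11]
14. q, 2   [neg-implies-rule on 13]
15. not p, 2   [neg-implies-rule on 13]
Accessibility: 0R0, 0R1, 1R0, 1R1, 1R2, 2R1, 2R2
The negation has an open branch (countermodel exists).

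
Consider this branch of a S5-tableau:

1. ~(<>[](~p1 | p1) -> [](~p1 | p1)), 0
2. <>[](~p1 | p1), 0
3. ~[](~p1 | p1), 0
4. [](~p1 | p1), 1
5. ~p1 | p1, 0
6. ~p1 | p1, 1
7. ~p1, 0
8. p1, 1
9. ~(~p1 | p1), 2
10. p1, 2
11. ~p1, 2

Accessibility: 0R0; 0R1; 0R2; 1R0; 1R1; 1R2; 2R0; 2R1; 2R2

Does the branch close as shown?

Yes, closed

Both p1 and ~p1 appear at 2.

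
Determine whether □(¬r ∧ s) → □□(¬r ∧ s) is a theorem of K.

No, not valid

Tableau for the negation ¬(□(¬r ∧ s) → □□(¬r ∧ s)):
1. ¬(□(¬r ∧ s) → □□(¬r ∧ s)), 0
2. □(¬r ∧ s), 0
3. ¬□□(¬r ∧ s), 0
4. ¬□(¬r ∧ s), 1
5. ¬r ∧ s, 1
6. ¬r, 1
7. s, 1
8. ¬(¬r ∧ s), 2
9. ¬s, 2
Accessibility: 0R1, 1R2
The negation has an open branch (countermodel exists).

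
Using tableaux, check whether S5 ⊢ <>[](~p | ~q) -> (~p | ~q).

Tableau for the negation ~(<>[](~p | ~q) -> (~p | ~q)):
1. ~(<>[](~p | ~q) -> (~p | ~q)), w0
2. <>[](~p | ~q), w0
3. ~(~p | ~q), w0
4. p, w0
5. q, w0
6. [](~p | ~q), w1
7. ~p | ~q, w0
8. ~p | ~q, w1
9. ~q, w0
Accessibility: w0Rw0, w0Rw1, w1Rw0, w1Rw1
Branch closes: q and ~q both at w0.
All branches of the negation close; one closing branch shown above.

Yes, valid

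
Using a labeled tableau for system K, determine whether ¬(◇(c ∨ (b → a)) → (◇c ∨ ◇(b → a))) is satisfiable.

Unsatisfiable

1. ¬(◇(c ∨ (b → a)) → (◇c ∨ ◇(b → a))), u
2. ◇(c ∨ (b → a)), u   [¬→-rule on 1]
3. ¬(◇c ∨ ◇(b → a)), u   [¬→-rule on 1]
4. ¬◇c, u   [¬∨-rule on 3]
5. ¬◇(b → a), u   [¬∨-rule on 3]
6. c ∨ (b → a), v   [◇-rule on 2: fresh world v, uRv]
7. ¬c, v   [¬◇-rule on 4 via uRv]
8. ¬(b → a), v   [¬◇-rule on 5 via uRv]
9. b, v   [¬→-rule on 8]
10. ¬a, v   [¬→-rule on 8]
11. b → a, v   [∨-rule on 6 (branches; this branch)]
12. a, v   [→-rule on 11 (branches; this branch)]
Accessibility: uRv
Branch closes: a and ¬a both at v.
Every branch closes; the branch above is one of them.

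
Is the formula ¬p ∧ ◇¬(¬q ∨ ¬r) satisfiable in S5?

Satisfiable

1. ¬p ∧ ◇¬(¬q ∨ ¬r), 0
2. ¬p, 0
3. ◇¬(¬q ∨ ¬r), 0
4. ¬(¬q ∨ ¬r), 1
5. q, 1
6. r, 1
Accessibility: 0R0, 0R1, 1R0, 1R1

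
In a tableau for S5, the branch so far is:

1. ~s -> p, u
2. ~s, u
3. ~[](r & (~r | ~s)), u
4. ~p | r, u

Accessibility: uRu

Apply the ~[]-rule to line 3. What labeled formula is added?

a fresh world v with uRv, and ~(r & (~r | ~s)) at v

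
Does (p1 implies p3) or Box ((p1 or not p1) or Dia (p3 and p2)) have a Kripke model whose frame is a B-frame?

1. (p1 implies p3) or Box ((p1 or not p1) or Dia (p3 and p2)), u
2. Box ((p1 or not p1) or Dia (p3 and p2)), u
3. (p1 or not p1) or Dia (p3 and p2), u
4. Dia (p3 and p2), u
5. p3 and p2, v
6. p3, v
7. p2, v
8. (p1 or not p1) or Dia (p3 and p2), v
9. Dia (p3 and p2), v
10. p3 and p2, w
11. p3, w
12. p2, w
Accessibility: uRu, uRv, vRu, vRv, vRw, wRv, wRw

Satisfiable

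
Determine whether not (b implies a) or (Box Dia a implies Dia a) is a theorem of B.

Tableau for the negation not (not (b implies a) or (Box Dia a implies Dia a)):
1. not (not (b implies a) or (Box Dia a implies Dia a)), u
2. b implies a, u
3. not (Box Dia a implies Dia a), u
4. Box Dia a, u
5. not Dia a, u
6. Dia a, u
7. not a, u
8. not b, u
9. a, v
10. Dia a, v
11. not a, v
Accessibility: uRu, uRv, vRu, vRv
Branch closes: a and not a both at v.
Every branch of the negation's tableau closes; the branch above is one of them.

Valid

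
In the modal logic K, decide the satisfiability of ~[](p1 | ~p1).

Unsatisfiable

1. ~[](p1 | ~p1), u
2. ~(p1 | ~p1), v
3. ~p1, v
4. p1, v
Accessibility: uRv
Branch closes: p1 and ~p1 both at v.
(One branch shown.) All branches close.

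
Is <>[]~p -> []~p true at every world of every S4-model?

Invalid (countermodel exists)

Tableau for the negation ~(<>[]~p -> []~p):
1. ~(<>[]~p -> []~p), u
2. <>[]~p, u   [~->-rule on 1]
3. ~[]~p, u   [~->-rule on 1]
4. []~p, v   [<>-rule on 2: fresh world v, uRv]
5. ~p, v   [[]-rule on 4 via vRv]
6. p, w   [~[]-rule on 3: fresh world w, uRw]
Accessibility: uRu, uRv, uRw, vRv, wRw
The negation has an open branch (countermodel exists).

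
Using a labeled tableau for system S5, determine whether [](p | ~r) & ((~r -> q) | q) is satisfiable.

Yes, satisfiable

1. [](p | ~r) & ((~r -> q) | q), w0
2. [](p | ~r), w0
3. (~r -> q) | q, w0
4. p | ~r, w0
5. q, w0
6. ~r, w0
Accessibility: w0Rw0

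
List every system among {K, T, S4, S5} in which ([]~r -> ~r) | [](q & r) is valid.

T, S4, S5

T-tableau for the negation ~(([]~r -> ~r) | [](q & r)):
1. ~(([]~r -> ~r) | [](q & r)), u
2. ~([]~r -> ~r), u
3. ~[](q & r), u
4. []~r, u
5. r, u
6. ~r, u
Accessibility: uRu
Branch closes: r and ~r both at u.
Every branch closes (one shown): valid in T, hence also in S4, S5 (every theorem of T is a theorem of S4 and S5).
K-tableau for the negation ~(([]~r -> ~r) | [](q & r)):
1. ~(([]~r -> ~r) | [](q & r)), u
2. ~([]~r -> ~r), u
3. ~[](q & r), u
4. []~r, u
5. r, u
6. ~(q & r), v
7. ~r, v
Accessibility: uRv
Complete open branch: countermodel on a K-frame, so not valid in K.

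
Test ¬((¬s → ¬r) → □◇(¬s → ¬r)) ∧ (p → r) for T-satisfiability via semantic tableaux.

Yes, satisfiable

1. ¬((¬s → ¬r) → □◇(¬s → ¬r)) ∧ (p → r), u
2. ¬((¬s → ¬r) → □◇(¬s → ¬r)), u   [∧-rule on 1]
3. p → r, u   [∧-rule on 1]
4. ¬s → ¬r, u   [¬→-rule on 2]
5. ¬□◇(¬s → ¬r), u   [¬→-rule on 2]
6. r, u   [→-rule on 3 (branches; this branch)]
7. s, u   [→-rule on 4 (branches; this branch)]
8. ¬◇(¬s → ¬r), v   [¬□-rule on 5: fresh world v, uRv]
9. ¬(¬s → ¬r), v   [¬◇-rule on 8 via vRv]
10. ¬s, v   [¬→-rule on 9]
11. r, v   [¬→-rule on 9]
Accessibility: uRu, uRv, vRv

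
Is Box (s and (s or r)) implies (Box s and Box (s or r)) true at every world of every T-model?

Tableau for the negation not (Box (s and (s or r)) implies (Box s and Box (s or r))):
1. not (Box (s and (s or r)) implies (Box s and Box (s or r))), w0
2. Box (s and (s or r)), w0   [neg-implies-rule on 1]
3. not (Box s and Box (s or r)), w0   [neg-implies-rule on 1]
4. s and (s or r), w0   [Box-rule on 2 via w0Rw0]
5. s, w0   [and-rule on 4]
6. s or r, w0   [and-rule on 4]
7. not Box (s or r), w0   [neg-and-rule on 3 (branches; this branch)]
8. r, w0   [or-rule on 6 (branches; this branch)]
9. not (s or r), w1   [neg-Box-rule on 7: fresh world w1, w0Rw1]
10. not s, w1   [neg-or-rule on 9]
11. not r, w1   [neg-or-rule on 9]
12. s and (s or r), w1   [Box-rule on 2 via w0Rw1]
13. s, w1   [and-rule on 12]
14. s or r, w1   [and-rule on 12]
Accessibility: w0Rw0, w0Rw1, w1Rw1
Branch closes: s and not s both at w1.
All branches of the negation close; one closing branch shown above.

Valid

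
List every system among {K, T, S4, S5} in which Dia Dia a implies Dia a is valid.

S4, S5

T-tableau for the negation not (Dia Dia a implies Dia a):
1. not (Dia Dia a implies Dia a), 0
2. Dia Dia a, 0   [neg-implies-rule on 1]
3. not Dia a, 0   [neg-implies-rule on 1]
4. not a, 0   [neg-Dia-rule on 3 via 0R0]
5. Dia a, 1   [Dia-rule on 2: fresh world 1, 0R1]
6. not a, 1   [neg-Dia-rule on 3 via 0R1]
7. a, 2   [Dia-rule on 5: fresh world 2, 1R2]
Accessibility: 0R0, 0R1, 1R1, 1R2, 2R2
Complete open branch: countermodel on a T-frame, so not valid in T, nor in K (the same frame is also a K-frame).
S4-tableau for the negation not (Dia Dia a implies Dia a):
1. not (Dia Dia a implies Dia a), 0
2. Dia Dia a, 0   [neg-implies-rule on 1]
3. not Dia a, 0   [neg-implies-rule on 1]
4. not a, 0   [neg-Dia-rule on 3 via 0R0]
5. Dia a, 1   [Dia-rule on 2: fresh world 1, 0R1]
6. not a, 1   [neg-Dia-rule on 3 via 0R1]
7. a, 2   [Dia-rule on 5: fresh world 2, 1R2]
8. not a, 2   [neg-Dia-rule on 3 via 0R2]
Accessibility: 0R0, 0R1, 0R2, 1R1, 1R2, 2R2
Branch closes: a and not a both at 2.
Every branch closes (one shown): valid in S4, hence also in S5 (every theorem of S4 is a theorem of S5).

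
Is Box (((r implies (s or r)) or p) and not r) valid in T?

Not valid

Tableau for the negation not Box (((r implies (s or r)) or p) and not r):
1. not Box (((r implies (s or r)) or p) and not r), w0
2. not (((r implies (s or r)) or p) and not r), w1
3. r, w1
Accessibility: w0Rw0, w0Rw1, w1Rw1
The negation has an open branch (countermodel exists).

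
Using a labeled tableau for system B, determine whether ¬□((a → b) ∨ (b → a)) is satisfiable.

Unsatisfiable

1. ¬□((a → b) ∨ (b → a)), u
2. ¬((a → b) ∨ (b → a)), v   [¬□-rule on 1: fresh world v, uRv]
3. ¬(a → b), v   [¬∨-rule on 2]
4. ¬(b → a), v   [¬∨-rule on 2]
5. a, v   [¬→-rule on 3]
6. ¬b, v   [¬→-rule on 3]
7. b, v   [¬→-rule on 4]
8. ¬a, v   [¬→-rule on 4]
Accessibility: uRu, uRv, vRu, vRv
Branch closes: b and ¬b both at v.
(One branch shown.) All branches close.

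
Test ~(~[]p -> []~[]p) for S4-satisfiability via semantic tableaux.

Satisfiable (open branch found)

1. ~(~[]p -> []~[]p), 0
2. ~[]p, 0
3. ~[]~[]p, 0
4. ~p, 1
5. []p, 2
6. p, 2
Accessibility: 0R0, 0R1, 0R2, 1R1, 2R2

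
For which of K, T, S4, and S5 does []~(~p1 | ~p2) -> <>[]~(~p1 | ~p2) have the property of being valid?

K-tableau for the negation ~([]~(~p1 | ~p2) -> <>[]~(~p1 | ~p2)):
1. ~([]~(~p1 | ~p2) -> <>[]~(~p1 | ~p2)), u
2. []~(~p1 | ~p2), u
3. ~<>[]~(~p1 | ~p2), u
Complete open branch: countermodel on a K-frame, so not valid in K.
T-tableau for the negation ~([]~(~p1 | ~p2) -> <>[]~(~p1 | ~p2)):
1. ~([]~(~p1 | ~p2) -> <>[]~(~p1 | ~p2)), u
2. []~(~p1 | ~p2), u
3. ~<>[]~(~p1 | ~p2), u
4. ~(~p1 | ~p2), u
5. p1, u
6. p2, u
7. ~[]~(~p1 | ~p2), u
8. ~p1 | ~p2, v
9. ~(~p1 | ~p2), v
10. p1, v
11. p2, v
12. ~[]~(~p1 | ~p2), v
13. ~p2, v
Accessibility: uRu, uRv, vRv
Branch closes: p2 and ~p2 both at v.
Every branch closes (one shown): valid in T, hence also in S4, S5 (every theorem of T is a theorem of S4 and S5).

T, S4, S5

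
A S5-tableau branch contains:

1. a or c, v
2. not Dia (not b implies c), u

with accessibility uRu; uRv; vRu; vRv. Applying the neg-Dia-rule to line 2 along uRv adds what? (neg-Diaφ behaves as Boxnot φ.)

neg-Diaφ behaves as Boxnot φ: propagate the negated body to each accessible world.

not (not b implies c), v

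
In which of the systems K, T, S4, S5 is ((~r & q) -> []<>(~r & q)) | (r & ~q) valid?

S5-tableau for the negation ~(((~r & q) -> []<>(~r & q)) | (r & ~q)):
1. ~(((~r & q) -> []<>(~r & q)) | (r & ~q)), u
2. ~((~r & q) -> []<>(~r & q)), u
3. ~(r & ~q), u
4. ~r & q, u
5. ~[]<>(~r & q), u
6. ~r, u
7. q, u
8. ~<>(~r & q), v
9. ~(~r & q), u
10. ~(~r & q), v
11. ~q, u
Accessibility: uRu, uRv, vRu, vRv
Branch closes: q and ~q both at u.
Every branch closes (one shown): valid in S5.
S4-tableau for the negation ~(((~r & q) -> []<>(~r & q)) | (r & ~q)):
1. ~(((~r & q) -> []<>(~r & q)) | (r & ~q)), u
2. ~((~r & q) -> []<>(~r & q)), u
3. ~(r & ~q), u
4. ~r & q, u
5. ~[]<>(~r & q), u
6. ~r, u
7. q, u
8. ~<>(~r & q), v
9. ~(~r & q), v
10. ~q, v
Accessibility: uRu, uRv, vRv
Complete open branch: countermodel on an S4-frame, so not valid in S4, nor in K, T (the same frame is also a K-frame and a T-frame).

S5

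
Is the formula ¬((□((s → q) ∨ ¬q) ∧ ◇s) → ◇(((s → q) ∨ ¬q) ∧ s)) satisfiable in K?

No, unsatisfiable

1. ¬((□((s → q) ∨ ¬q) ∧ ◇s) → ◇(((s → q) ∨ ¬q) ∧ s)), u
2. □((s → q) ∨ ¬q) ∧ ◇s, u
3. ¬◇(((s → q) ∨ ¬q) ∧ s), u
4. □((s → q) ∨ ¬q), u
5. ◇s, u
6. s, v
7. ¬(((s → q) ∨ ¬q) ∧ s), v
8. (s → q) ∨ ¬q, v
9. ¬((s → q) ∨ ¬q), v
10. ¬(s → q), v
11. q, v
12. ¬q, v
Accessibility: uRv
Branch closes: q and ¬q both at v.
All branches of the tableau close; one closing branch shown above.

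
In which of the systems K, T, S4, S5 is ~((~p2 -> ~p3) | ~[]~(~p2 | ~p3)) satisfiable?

K

T-tableau for the formula:
1. ~((~p2 -> ~p3) | ~[]~(~p2 | ~p3)), w0
2. ~(~p2 -> ~p3), w0   [~|-rule on 1]
3. []~(~p2 | ~p3), w0   [~|-rule on 1]
4. ~p2, w0   [~->-rule on 2]
5. p3, w0   [~->-rule on 2]
6. ~(~p2 | ~p3), w0   [[]-rule on 3 via w0Rw0]
7. p2, w0   [~|-rule on 6]
Accessibility: w0Rw0
Branch closes: p2 and ~p2 both at w0.
Every branch closes (one shown): unsatisfiable in T, hence also in S4, S5 (every S4/S5-frame is a T-frame).
K-tableau for the formula:
1. ~((~p2 -> ~p3) | ~[]~(~p2 | ~p3)), w0
2. ~(~p2 -> ~p3), w0   [~|-rule on 1]
3. []~(~p2 | ~p3), w0   [~|-rule on 1]
4. ~p2, w0   [~->-rule on 2]
5. p3, w0   [~->-rule on 2]
Complete open branch: satisfiable in K.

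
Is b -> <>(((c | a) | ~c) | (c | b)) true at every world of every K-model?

Not valid

Tableau for the negation ~(b -> <>(((c | a) | ~c) | (c | b))):
1. ~(b -> <>(((c | a) | ~c) | (c | b))), 0
2. b, 0
3. ~<>(((c | a) | ~c) | (c | b)), 0
The negation has an open branch (countermodel exists).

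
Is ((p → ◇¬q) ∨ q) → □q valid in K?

Tableau for the negation ¬(((p → ◇¬q) ∨ q) → □q):
1. ¬(((p → ◇¬q) ∨ q) → □q), u
2. (p → ◇¬q) ∨ q, u
3. ¬□q, u
4. q, u
5. ¬q, v
Accessibility: uRv
The negation has an open branch (countermodel exists).

No, not valid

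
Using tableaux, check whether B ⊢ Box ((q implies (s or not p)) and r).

Tableau for the negation not Box ((q implies (s or not p)) and r):
1. not Box ((q implies (s or not p)) and r), 0
2. not ((q implies (s or not p)) and r), 1
3. not r, 1
Accessibility: 0R0, 0R1, 1R0, 1R1
The negation has an open branch (countermodel exists).

Not valid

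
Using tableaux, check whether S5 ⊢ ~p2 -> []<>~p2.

Yes, valid

Tableau for the negation ~(~p2 -> []<>~p2):
1. ~(~p2 -> []<>~p2), 0
2. ~p2, 0
3. ~[]<>~p2, 0
4. ~<>~p2, 1
5. p2, 0
Accessibility: 0R0, 0R1, 1R0, 1R1
Branch closes: p2 and ~p2 both at 0.
All branches of the negation close; one closing branch shown above.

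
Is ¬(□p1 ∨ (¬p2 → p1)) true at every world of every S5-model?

Invalid (countermodel exists)

Tableau for the negation □p1 ∨ (¬p2 → p1):
1. □p1 ∨ (¬p2 → p1), w0
2. ¬p2 → p1, w0   [∨-rule on 1 (branches; this branch)]
3. p1, w0   [→-rule on 2 (branches; this branch)]
Accessibility: w0Rw0
The negation has an open branch (countermodel exists).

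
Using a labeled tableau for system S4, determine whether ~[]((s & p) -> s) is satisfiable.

1. ~[]((s & p) -> s), u
2. ~((s & p) -> s), v   [~[]-rule on 1: fresh world v, uRv]
3. s & p, v   [~->-rule on 2]
4. ~s, v   [~->-rule on 2]
5. s, v   [&-rule on 3]
6. p, v   [&-rule on 3]
Accessibility: uRu, uRv, vRv
Branch closes: s and ~s both at v.
All branches of the tableau close; one closing branch shown above.

No, unsatisfiable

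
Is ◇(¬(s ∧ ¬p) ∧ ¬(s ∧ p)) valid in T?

Not valid

Tableau for the negation ¬◇(¬(s ∧ ¬p) ∧ ¬(s ∧ p)):
1. ¬◇(¬(s ∧ ¬p) ∧ ¬(s ∧ p)), 0
2. ¬(¬(s ∧ ¬p) ∧ ¬(s ∧ p)), 0
3. s ∧ p, 0
4. s, 0
5. p, 0
Accessibility: 0R0
The negation has an open branch (countermodel exists).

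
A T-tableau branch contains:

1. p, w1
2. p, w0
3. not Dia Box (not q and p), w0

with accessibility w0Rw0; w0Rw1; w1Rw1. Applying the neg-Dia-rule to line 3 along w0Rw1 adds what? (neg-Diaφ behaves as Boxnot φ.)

neg-Diaφ behaves as Boxnot φ: propagate the negated body to each accessible world.

not Box (not q and p), w1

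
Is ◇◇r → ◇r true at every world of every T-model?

No, not valid

Tableau for the negation ¬(◇◇r → ◇r):
1. ¬(◇◇r → ◇r), w0
2. ◇◇r, w0   [¬→-rule on 1]
3. ¬◇r, w0   [¬→-rule on 1]
4. ¬r, w0   [¬◇-rule on 3 via w0Rw0]
5. ◇r, w1   [◇-rule on 2: fresh world w1, w0Rw1]
6. ¬r, w1   [¬◇-rule on 3 via w0Rw1]
7. r, w2   [◇-rule on 5: fresh world w2, w1Rw2]
Accessibility: w0Rw0, w0Rw1, w1Rw1, w1Rw2, w2Rw2
The negation has an open branch (countermodel exists).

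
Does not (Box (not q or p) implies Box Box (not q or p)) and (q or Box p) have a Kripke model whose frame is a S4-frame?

1. not (Box (not q or p) implies Box Box (not q or p)) and (q or Box p), 0
2. not (Box (not q or p) implies Box Box (not q or p)), 0   [and-rule on 1]
3. q or Box p, 0   [and-rule on 1]
4. Box (not q or p), 0   [neg-implies-rule on 2]
5. not Box Box (not q or p), 0   [neg-implies-rule on 2]
6. not q or p, 0   [Box-rule on 4 via 0R0]
7. Box p, 0   [or-rule on 3 (branches; this branch)]
8. p, 0   [Box-rule on 7 via 0R0]
9. not Box (not q or p), 1   [neg-Box-rule on 5: fresh world 1, 0R1]
10. not q or p, 1   [Box-rule on 4 via 0R1]
11. p, 1   [Box-rule on 7 via 0R1]
12. not (not q or p), 2   [neg-Box-rule on 9: fresh world 2, 1R2]
13. q, 2   [neg-or-rule on 12]
14. not p, 2   [neg-or-rule on 12]
15. not q or p, 2   [Box-rule on 4 via 0R2]
16. p, 2   [Box-rule on 7 via 0R2]
Accessibility: 0R0, 0R1, 0R2, 1R1, 1R2, 2R2
Branch closes: p and not p both at 2.
(One branch shown.) All branches close.

No, unsatisfiable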